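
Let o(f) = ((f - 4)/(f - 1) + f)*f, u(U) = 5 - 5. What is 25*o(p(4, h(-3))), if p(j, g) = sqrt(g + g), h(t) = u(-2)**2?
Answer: 0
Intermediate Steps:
u(U) = 0
h(t) = 0 (h(t) = 0**2 = 0)
p(j, g) = sqrt(2)*sqrt(g) (p(j, g) = sqrt(2*g) = sqrt(2)*sqrt(g))
o(f) = f*(f + (-4 + f)/(-1 + f)) (o(f) = ((-4 + f)/(-1 + f) + f)*f = (f + (-4 + f)/(-1 + f))*f = f*(f + (-4 + f)/(-1 + f)))
25*o(p(4, h(-3))) = 25*((sqrt(2)*sqrt(0))*(-4 + (sqrt(2)*sqrt(0))**2)/(-1 + sqrt(2)*sqrt(0))) = 25*((sqrt(2)*0)*(-4 + (sqrt(2)*0)**2)/(-1 + sqrt(2)*0)) = 25*(0*(-4 + 0**2)/(-1 + 0)) = 25*(0*(-4 + 0)/(-1)) = 25*(0*(-1)*(-4)) = 25*0 = 0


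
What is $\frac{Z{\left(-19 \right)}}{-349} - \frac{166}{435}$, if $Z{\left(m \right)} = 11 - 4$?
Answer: $- \frac{60979}{151815} \approx -0.40167$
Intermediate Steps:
$Z{\left(m \right)} = 7$ ($Z{\left(m \right)} = 11 - 4 = 7$)
$\frac{Z{\left(-19 \right)}}{-349} - \frac{166}{435} = \frac{7}{-349} - \frac{166}{435} = 7 \left(- \frac{1}{349}\right) - \frac{166}{435} = - \frac{7}{349} - \frac{166}{435} = - \frac{60979}{151815}$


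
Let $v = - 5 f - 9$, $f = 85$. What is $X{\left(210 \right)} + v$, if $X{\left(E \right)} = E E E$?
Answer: $9260566$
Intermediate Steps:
$v = -434$ ($v = \left(-5\right) 85 - 9 = -425 - 9 = -434$)
$X{\left(E \right)} = E^{3}$ ($X{\left(E \right)} = E^{2} E = E^{3}$)
$X{\left(210 \right)} + v = 210^{3} - 434 = 9261000 - 434 = 9260566$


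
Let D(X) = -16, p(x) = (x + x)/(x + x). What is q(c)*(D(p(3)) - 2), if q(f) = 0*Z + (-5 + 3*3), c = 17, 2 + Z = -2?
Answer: -72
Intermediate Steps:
p(x) = 1 (p(x) = (2*x)/((2*x)) = (2*x)*(1/(2*x)) = 1)
Z = -4 (Z = -2 - 2 = -4)
q(f) = 4 (q(f) = 0*(-4) + (-5 + 3*3) = 0 + (-5 + 9) = 0 + 4 = 4)
q(c)*(D(p(3)) - 2) = 4*(-16 - 2) = 4*(-18) = -72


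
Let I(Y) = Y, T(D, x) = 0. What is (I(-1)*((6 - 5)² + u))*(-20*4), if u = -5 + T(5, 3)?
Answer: -320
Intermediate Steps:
u = -5 (u = -5 + 0 = -5)
(I(-1)*((6 - 5)² + u))*(-20*4) = (-((6 - 5)² - 5))*(-20*4) = -(1² - 5)*(-80) = -(1 - 5)*(-80) = -1*(-4)*(-80) = 4*(-80) = -320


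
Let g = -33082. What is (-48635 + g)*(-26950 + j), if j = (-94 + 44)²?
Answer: 1997980650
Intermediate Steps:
j = 2500 (j = (-50)² = 2500)
(-48635 + g)*(-26950 + j) = (-48635 - 33082)*(-26950 + 2500) = -81717*(-24450) = 1997980650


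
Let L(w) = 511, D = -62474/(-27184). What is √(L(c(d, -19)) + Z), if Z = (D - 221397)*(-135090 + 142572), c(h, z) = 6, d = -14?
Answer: I*√19126325500891289/3398 ≈ 40700.0*I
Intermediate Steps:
D = 31237/13592 (D = -62474*(-1/27184) = 31237/13592 ≈ 2.2982)
Z = -11257405180167/6796 (Z = (31237/13592 - 221397)*(-135090 + 142572) = -3009196787/13592*7482 = -11257405180167/6796 ≈ -1.6565e+9)
√(L(c(d, -19)) + Z) = √(511 - 11257405180167/6796) = √(-11257401707411/6796) = I*√19126325500891289/3398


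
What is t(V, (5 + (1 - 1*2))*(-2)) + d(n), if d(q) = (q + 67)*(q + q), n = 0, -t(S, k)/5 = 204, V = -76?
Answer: -1020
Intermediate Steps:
t(S, k) = -1020 (t(S, k) = -5*204 = -1020)
d(q) = 2*q*(67 + q) (d(q) = (67 + q)*(2*q) = 2*q*(67 + q))
t(V, (5 + (1 - 1*2))*(-2)) + d(n) = -1020 + 2*0*(67 + 0) = -1020 + 2*0*67 = -1020 + 0 = -1020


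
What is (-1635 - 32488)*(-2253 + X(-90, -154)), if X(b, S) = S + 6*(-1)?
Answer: 82338799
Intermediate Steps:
X(b, S) = -6 + S (X(b, S) = S - 6 = -6 + S)
(-1635 - 32488)*(-2253 + X(-90, -154)) = (-1635 - 32488)*(-2253 + (-6 - 154)) = -34123*(-2253 - 160) = -34123*(-2413) = 82338799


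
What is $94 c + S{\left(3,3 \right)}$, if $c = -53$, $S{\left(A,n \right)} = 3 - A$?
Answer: $-4982$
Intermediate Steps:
$94 c + S{\left(3,3 \right)} = 94 \left(-53\right) + \left(3 - 3\right) = -4982 + \left(3 - 3\right) = -4982 + 0 = -4982$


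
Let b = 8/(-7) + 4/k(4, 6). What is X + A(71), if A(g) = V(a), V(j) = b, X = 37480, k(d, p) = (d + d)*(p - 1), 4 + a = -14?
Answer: 2623527/70 ≈ 37479.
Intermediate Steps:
a = -18 (a = -4 - 14 = -18)
k(d, p) = 2*d*(-1 + p) (k(d, p) = (2*d)*(-1 + p) = 2*d*(-1 + p))
b = -73/70 (b = 8/(-7) + 4/((2*4*(-1 + 6))) = 8*(-1/7) + 4/((2*4*5)) = -8/7 + 4/40 = -8/7 + 4*(1/40) = -8/7 + 1/10 = -73/70 ≈ -1.0429)
V(j) = -73/70
A(g) = -73/70
X + A(71) = 37480 - 73/70 = 2623527/70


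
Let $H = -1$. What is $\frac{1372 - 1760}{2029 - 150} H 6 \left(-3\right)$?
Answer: $- \frac{6984}{1879} \approx -3.7169$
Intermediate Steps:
$\frac{1372 - 1760}{2029 - 150} H 6 \left(-3\right) = \frac{1372 - 1760}{2029 - 150} \left(-1\right) 6 \left(-3\right) = - \frac{388}{1879} \left(\left(-6\right) \left(-3\right)\right) = \left(-388\right) \frac{1}{1879} \cdot 18 = \left(- \frac{388}{1879}\right) 18 = - \frac{6984}{1879}$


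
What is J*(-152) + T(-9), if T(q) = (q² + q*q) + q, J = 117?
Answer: -17631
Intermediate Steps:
T(q) = q + 2*q² (T(q) = (q² + q²) + q = 2*q² + q = q + 2*q²)
J*(-152) + T(-9) = 117*(-152) - 9*(1 + 2*(-9)) = -17784 - 9*(1 - 18) = -17784 - 9*(-17) = -17784 + 153 = -17631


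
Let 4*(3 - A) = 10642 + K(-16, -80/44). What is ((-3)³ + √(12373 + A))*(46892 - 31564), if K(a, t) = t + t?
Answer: -413856 + 7664*√4702742/11 ≈ 1.0971e+6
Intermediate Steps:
K(a, t) = 2*t
A = -58445/22 (A = 3 - (10642 + 2*(-80/44))/4 = 3 - (10642 + 2*(-80*1/44))/4 = 3 - (10642 + 2*(-20/11))/4 = 3 - (10642 - 40/11)/4 = 3 - ¼*117022/11 = 3 - 58511/22 = -58445/22 ≈ -2656.6)
((-3)³ + √(12373 + A))*(46892 - 31564) = ((-3)³ + √(12373 - 58445/22))*(46892 - 31564) = (-27 + √(213761/22))*15328 = (-27 + √4702742/22)*15328 = -413856 + 7664*√4702742/11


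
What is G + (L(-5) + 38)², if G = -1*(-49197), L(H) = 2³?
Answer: 51313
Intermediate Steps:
L(H) = 8
G = 49197
G + (L(-5) + 38)² = 49197 + (8 + 38)² = 49197 + 46² = 49197 + 2116 = 51313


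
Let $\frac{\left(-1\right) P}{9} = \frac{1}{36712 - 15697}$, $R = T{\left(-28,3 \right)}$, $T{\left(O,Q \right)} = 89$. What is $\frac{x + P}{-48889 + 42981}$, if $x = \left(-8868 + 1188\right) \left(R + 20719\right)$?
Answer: $\frac{373145702401}{13795180} \approx 27049.0$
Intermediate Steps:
$R = 89$
$x = -159805440$ ($x = \left(-8868 + 1188\right) \left(89 + 20719\right) = \left(-7680\right) 20808 = -159805440$)
$P = - \frac{1}{2335}$ ($P = - \frac{9}{36712 - 15697} = - \frac{9}{21015} = \left(-9\right) \frac{1}{21015} = - \frac{1}{2335} \approx -0.00042827$)
$\frac{x + P}{-48889 + 42981} = \frac{-159805440 - \frac{1}{2335}}{-48889 + 42981} = - \frac{373145702401}{2335 \left(-5908\right)} = \left(- \frac{373145702401}{2335}\right) \left(- \frac{1}{5908}\right) = \frac{373145702401}{13795180}$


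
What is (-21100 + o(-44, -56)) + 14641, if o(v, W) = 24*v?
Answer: -7515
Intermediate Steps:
(-21100 + o(-44, -56)) + 14641 = (-21100 + 24*(-44)) + 14641 = (-21100 - 1056) + 14641 = -22156 + 14641 = -7515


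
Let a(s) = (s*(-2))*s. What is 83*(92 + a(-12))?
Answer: -16268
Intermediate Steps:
a(s) = -2*s² (a(s) = (-2*s)*s = -2*s²)
83*(92 + a(-12)) = 83*(92 - 2*(-12)²) = 83*(92 - 2*144) = 83*(92 - 288) = 83*(-196) = -16268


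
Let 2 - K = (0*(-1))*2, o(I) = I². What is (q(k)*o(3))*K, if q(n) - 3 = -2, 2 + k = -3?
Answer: 18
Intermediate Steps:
k = -5 (k = -2 - 3 = -5)
q(n) = 1 (q(n) = 3 - 2 = 1)
K = 2 (K = 2 - 0*(-1)*2 = 2 - 0*2 = 2 - 1*0 = 2 + 0 = 2)
(q(k)*o(3))*K = (1*3²)*2 = (1*9)*2 = 9*2 = 18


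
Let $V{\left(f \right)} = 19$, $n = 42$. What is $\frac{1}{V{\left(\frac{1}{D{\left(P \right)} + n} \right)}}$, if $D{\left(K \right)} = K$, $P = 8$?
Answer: $\frac{1}{19} \approx 0.052632$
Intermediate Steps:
$\frac{1}{V{\left(\frac{1}{D{\left(P \right)} + n} \right)}} = \frac{1}{19}$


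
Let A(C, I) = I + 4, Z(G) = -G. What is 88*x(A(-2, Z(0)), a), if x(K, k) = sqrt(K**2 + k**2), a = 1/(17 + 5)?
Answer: 4*sqrt(7745) ≈ 352.02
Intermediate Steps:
A(C, I) = 4 + I
a = 1/22 ≈ 0.045455
88*x(A(-2, Z(0)), a) = 88*sqrt((4 - 1*0)**2 + (1/22)**2) = 88*sqrt((4 + 0)**2 + 1/484) = 88*sqrt(4**2 + 1/484) = 88*sqrt(16 + 1/484) = 88*sqrt(7745/484) = 88*(sqrt(7745)/22) = 4*sqrt(7745)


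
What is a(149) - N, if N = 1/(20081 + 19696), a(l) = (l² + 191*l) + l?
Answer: 2021029592/39777 ≈ 50809.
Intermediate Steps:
a(l) = l² + 192*l
N = 1/39777 ≈ 2.5140e-5
a(149) - N = 149*(192 + 149) - 1*1/39777 = 149*341 - 1/39777 = 50809 - 1/39777 = 2021029592/39777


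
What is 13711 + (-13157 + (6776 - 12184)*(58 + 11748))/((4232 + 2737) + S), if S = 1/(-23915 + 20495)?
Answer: 108386468969/23833979 ≈ 4547.6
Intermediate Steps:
S = -1/3420 (S = 1/(-3420) = -1/3420 ≈ -0.00029240)
13711 + (-13157 + (6776 - 12184)*(58 + 11748))/((4232 + 2737) + S) = 13711 + (-13157 + (6776 - 12184)*(58 + 11748))/((4232 + 2737) - 1/3420) = 13711 + (-13157 - 5408*11806)/(6969 - 1/3420) = 13711 + (-13157 - 63846848)/(23833979/3420) = 13711 - 63860005*3420/23833979 = 13711 - 218401217100/23833979 = 108386468969/23833979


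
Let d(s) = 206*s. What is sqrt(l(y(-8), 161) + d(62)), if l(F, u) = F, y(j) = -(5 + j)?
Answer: 5*sqrt(511) ≈ 113.03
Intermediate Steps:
y(j) = -5 - j
sqrt(l(y(-8), 161) + d(62)) = sqrt((-5 - 1*(-8)) + 206*62) = sqrt((-5 + 8) + 12772) = sqrt(3 + 12772) = sqrt(12775) = 5*sqrt(511)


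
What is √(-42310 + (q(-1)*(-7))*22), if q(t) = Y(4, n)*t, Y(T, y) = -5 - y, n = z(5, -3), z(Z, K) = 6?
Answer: 2*I*√11001 ≈ 209.77*I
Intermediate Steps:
n = 6
q(t) = -11*t (q(t) = (-5 - 1*6)*t = (-5 - 6)*t = -11*t)
√(-42310 + (q(-1)*(-7))*22) = √(-42310 + (-11*(-1)*(-7))*22) = √(-42310 + (11*(-7))*22) = √(-42310 - 77*22) = √(-42310 - 1694) = √(-44004) = 2*I*√11001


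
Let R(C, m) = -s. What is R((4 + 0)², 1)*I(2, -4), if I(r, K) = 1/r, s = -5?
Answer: 5/2 ≈ 2.5000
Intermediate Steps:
R(C, m) = 5 (R(C, m) = -1*(-5) = 5)
R((4 + 0)², 1)*I(2, -4) = 5/2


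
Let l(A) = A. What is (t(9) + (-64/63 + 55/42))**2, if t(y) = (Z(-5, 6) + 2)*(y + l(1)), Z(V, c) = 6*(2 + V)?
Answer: 404935129/15876 ≈ 25506.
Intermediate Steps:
Z(V, c) = 12 + 6*V
t(y) = -16 - 16*y (t(y) = ((12 + 6*(-5)) + 2)*(y + 1) = ((12 - 30) + 2)*(1 + y) = (-18 + 2)*(1 + y) = -16*(1 + y) = -16 - 16*y)
(t(9) + (-64/63 + 55/42))**2 = ((-16 - 16*9) + (-64/63 + 55/42))**2 = ((-16 - 144) + (-64*1/63 + 55*(1/42)))**2 = (-160 + (-64/63 + 55/42))**2 = (-160 + 37/126)**2 = (-20123/126)**2 = 404935129/15876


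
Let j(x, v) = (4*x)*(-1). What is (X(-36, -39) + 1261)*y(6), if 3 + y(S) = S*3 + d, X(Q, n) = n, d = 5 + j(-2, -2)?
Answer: 34216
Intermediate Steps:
j(x, v) = -4*x
d = 13 (d = 5 - 4*(-2) = 5 + 8 = 13)
y(S) = 10 + 3*S (y(S) = -3 + (S*3 + 13) = -3 + (3*S + 13) = -3 + (13 + 3*S) = 10 + 3*S)
(X(-36, -39) + 1261)*y(6) = (-39 + 1261)*(10 + 3*6) = 1222*(10 + 18) = 1222*28 = 34216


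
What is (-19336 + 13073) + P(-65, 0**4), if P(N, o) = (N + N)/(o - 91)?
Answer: -43831/7 ≈ -6261.6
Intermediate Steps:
P(N, o) = 2*N/(-91 + o) (P(N, o) = (2*N)/(-91 + o) = 2*N/(-91 + o))
(-19336 + 13073) + P(-65, 0**4) = (-19336 + 13073) + 2*(-65)/(-91 + 0**4) = -6263 + 2*(-65)/(-91 + 0) = -6263 + 2*(-65)/(-91) = -6263 + 2*(-65)*(-1/91) = -6263 + 10/7 = -43831/7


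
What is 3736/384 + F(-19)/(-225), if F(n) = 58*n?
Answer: 52657/3600 ≈ 14.627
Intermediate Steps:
3736/384 + F(-19)/(-225) = 3736/384 + (58*(-19))/(-225) = 3736*(1/384) - 1102*(-1/225) = 467/48 + 1102/225 = 52657/3600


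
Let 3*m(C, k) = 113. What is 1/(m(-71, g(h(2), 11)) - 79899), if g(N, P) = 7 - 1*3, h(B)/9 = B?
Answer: -3/239584 ≈ -1.2522e-5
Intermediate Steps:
h(B) = 9*B
g(N, P) = 4 (g(N, P) = 7 - 3 = 4)
m(C, k) = 113/3 (m(C, k) = (⅓)*113 = 113/3)
1/(m(-71, g(h(2), 11)) - 79899) = 1/(113/3 - 79899) = 1/(-239584/3) = -3/239584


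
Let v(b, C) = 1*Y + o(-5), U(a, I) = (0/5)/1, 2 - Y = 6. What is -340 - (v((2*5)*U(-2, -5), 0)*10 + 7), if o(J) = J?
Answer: -257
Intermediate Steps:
Y = -4 (Y = 2 - 1*6 = 2 - 6 = -4)
U(a, I) = 0 (U(a, I) = (0*(⅕))*1 = 0*1 = 0)
v(b, C) = -9 (v(b, C) = 1*(-4) - 5 = -4 - 5 = -9)
-340 - (v((2*5)*U(-2, -5), 0)*10 + 7) = -340 - (-9*10 + 7) = -340 - (-90 + 7) = -340 - 1*(-83) = -340 + 83 = -257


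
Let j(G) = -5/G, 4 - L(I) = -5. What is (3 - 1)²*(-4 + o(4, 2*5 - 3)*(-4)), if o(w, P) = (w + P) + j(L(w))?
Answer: -1648/9 ≈ -183.11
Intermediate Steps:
L(I) = 9 (L(I) = 4 - 1*(-5) = 4 + 5 = 9)
o(w, P) = -5/9 + P + w (o(w, P) = (w + P) - 5/9 = (P + w) - 5*⅑ = (P + w) - 5/9 = -5/9 + P + w)
(3 - 1)²*(-4 + o(4, 2*5 - 3)*(-4)) = (3 - 1)²*(-4 + (-5/9 + (2*5 - 3) + 4)*(-4)) = 2²*(-4 + (-5/9 + (10 - 3) + 4)*(-4)) = 4*(-4 + (-5/9 + 7 + 4)*(-4)) = 4*(-4 + (94/9)*(-4)) = 4*(-4 - 376/9) = 4*(-412/9) = -1648/9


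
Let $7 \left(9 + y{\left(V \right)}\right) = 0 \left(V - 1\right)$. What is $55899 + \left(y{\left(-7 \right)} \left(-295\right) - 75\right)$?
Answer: $58479$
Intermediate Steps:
$y{\left(V \right)} = -9$ ($y{\left(V \right)} = -9 + \frac{0 \left(V - 1\right)}{7} = -9 + \frac{0 \left(-1 + V\right)}{7} = -9 + \frac{1}{7} \cdot 0 = -9 + 0 = -9$)
$55899 + \left(y{\left(-7 \right)} \left(-295\right) - 75\right) = 55899 - -2580 = 55899 + \left(2655 - 75\right) = 55899 + 2580 = 58479$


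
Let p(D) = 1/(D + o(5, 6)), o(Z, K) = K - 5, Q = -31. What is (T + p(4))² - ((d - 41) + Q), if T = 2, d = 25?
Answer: 1296/25 ≈ 51.840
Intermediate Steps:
o(Z, K) = -5 + K
p(D) = 1/(1 + D) (p(D) = 1/(D + (-5 + 6)) = 1/(D + 1) = 1/(1 + D))
(T + p(4))² - ((d - 41) + Q) = (2 + 1/(1 + 4))² - ((25 - 41) - 31) = (2 + 1/5)² - (-16 - 31) = (2 + ⅕)² - 1*(-47) = (11/5)² + 47 = 121/25 + 47 = 1296/25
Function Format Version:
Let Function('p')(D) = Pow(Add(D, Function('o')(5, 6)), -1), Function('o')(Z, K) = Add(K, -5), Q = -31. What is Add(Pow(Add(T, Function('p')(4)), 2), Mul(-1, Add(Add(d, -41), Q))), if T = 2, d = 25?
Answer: Rational(1296, 25) ≈ 51.840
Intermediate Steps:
Function('o')(Z, K) = Add(-5, K)
Function('p')(D) = Pow(Add(1, D), -1) (Function('p')(D) = Pow(Add(D, Add(-5, 6)), -1) = Pow(Add(D, 1), -1) = Pow(Add(1, D), -1))
Add(Pow(Add(T, Function('p')(4)), 2), Mul(-1, Add(Add(d, -41), Q))) = Add(Pow(Add(2, Pow(Add(1, 4), -1)), 2), Mul(-1, Add(Add(25, -41), -31))) = Add(Pow(Add(2, Pow(5, -1)), 2), Mul(-1, Add(-16, -31))) = Add(Pow(Add(2, Rational(1, 5)), 2), Mul(-1, -47)) = Add(Pow(Rational(11, 5), 2), 47) = Add(Rational(121, 25), 47) = Rational(1296, 25)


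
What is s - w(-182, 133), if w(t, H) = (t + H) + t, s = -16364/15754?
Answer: 1811405/7877 ≈ 229.96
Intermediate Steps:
s = -8182/7877 (s = -16364*1/15754 = -8182/7877 ≈ -1.0387)
w(t, H) = H + 2*t (w(t, H) = (H + t) + t = H + 2*t)
s - w(-182, 133) = -8182/7877 - (133 + 2*(-182)) = -8182/7877 - (133 - 364) = -8182/7877 - 1*(-231) = -8182/7877 + 231 = 1811405/7877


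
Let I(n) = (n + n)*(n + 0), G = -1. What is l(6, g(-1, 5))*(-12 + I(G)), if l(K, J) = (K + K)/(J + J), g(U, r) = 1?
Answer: -60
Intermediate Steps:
I(n) = 2*n**2 (I(n) = (2*n)*n = 2*n**2)
l(K, J) = K/J (l(K, J) = (2*K)/((2*J)) = (2*K)*(1/(2*J)) = K/J)
l(6, g(-1, 5))*(-12 + I(G)) = (6/1)*(-12 + 2*(-1)**2) = (6*1)*(-12 + 2*1) = 6*(-12 + 2) = 6*(-10) = -60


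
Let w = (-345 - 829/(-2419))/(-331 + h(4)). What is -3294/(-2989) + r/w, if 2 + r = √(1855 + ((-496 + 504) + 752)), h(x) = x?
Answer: -16249035/20426287 + 791013*√2615/833726 ≈ 47.722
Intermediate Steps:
w = 833726/791013 (w = (-345 - 829/(-2419))/(-331 + 4) = (-345 - 829*(-1/2419))/(-327) = (-345 + 829/2419)*(-1/327) = -833726/2419*(-1/327) = 833726/791013 ≈ 1.0540)
r = -2 + √2615 (r = -2 + √(1855 + ((-496 + 504) + 752)) = -2 + √(1855 + (8 + 752)) = -2 + √(1855 + 760) = -2 + √2615 ≈ 49.137)
-3294/(-2989) + r/w = -3294/(-2989) + (-2 + √2615)/(833726/791013) = -3294*(-1/2989) + (-2 + √2615)*(791013/833726) = 54/49 + (-791013/416863 + 791013*√2615/833726) = -16249035/20426287 + 791013*√2615/833726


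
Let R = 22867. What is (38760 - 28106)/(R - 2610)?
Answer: 10654/20257 ≈ 0.52594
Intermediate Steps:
(38760 - 28106)/(R - 2610) = (38760 - 28106)/(22867 - 2610) = 10654/20257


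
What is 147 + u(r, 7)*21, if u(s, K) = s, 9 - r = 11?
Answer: 105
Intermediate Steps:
r = -2 (r = 9 - 1*11 = 9 - 11 = -2)
147 + u(r, 7)*21 = 147 - 2*21 = 147 - 42 = 105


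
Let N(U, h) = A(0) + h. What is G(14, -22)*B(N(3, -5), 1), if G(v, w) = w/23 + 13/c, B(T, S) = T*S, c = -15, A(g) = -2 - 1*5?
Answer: 2516/115 ≈ 21.878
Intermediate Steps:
A(g) = -7 (A(g) = -2 - 5 = -7)
N(U, h) = -7 + h
B(T, S) = S*T
G(v, w) = -13/15 + w/23 (G(v, w) = w/23 + 13/(-15) = w*(1/23) + 13*(-1/15) = w/23 - 13/15 = -13/15 + w/23)
G(14, -22)*B(N(3, -5), 1) = (-13/15 + (1/23)*(-22))*(1*(-7 - 5)) = (-13/15 - 22/23)*(1*(-12)) = -629/345*(-12) = 2516/115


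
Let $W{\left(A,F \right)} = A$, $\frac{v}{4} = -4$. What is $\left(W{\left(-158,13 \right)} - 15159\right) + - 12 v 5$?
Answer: $-14357$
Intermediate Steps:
$v = -16$ ($v = 4 \left(-4\right) = -16$)
$\left(W{\left(-158,13 \right)} - 15159\right) + - 12 v 5 = \left(-158 - 15159\right) + \left(-12\right) \left(-16\right) 5 = -15317 + 192 \cdot 5 = -15317 + 960 = -14357$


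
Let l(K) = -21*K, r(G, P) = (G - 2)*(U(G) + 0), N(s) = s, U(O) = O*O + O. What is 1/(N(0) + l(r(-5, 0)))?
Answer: 1/2940 ≈ 0.00034014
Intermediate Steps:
U(O) = O + O² (U(O) = O² + O = O + O²)
r(G, P) = G*(1 + G)*(-2 + G) (r(G, P) = (G - 2)*(G*(1 + G) + 0) = (-2 + G)*(G*(1 + G)) = G*(1 + G)*(-2 + G))
1/(N(0) + l(r(-5, 0))) = 1/(0 - (-105)*(1 - 5)*(-2 - 5)) = 1/(0 - (-105)*(-4)*(-7)) = 1/(0 - 21*(-140)) = 1/(0 + 2940) = 1/2940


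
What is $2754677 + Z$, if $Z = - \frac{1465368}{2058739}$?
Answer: $\frac{5671159506935}{2058739} \approx 2.7547 \cdot 10^{6}$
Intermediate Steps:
$Z = - \frac{1465368}{2058739}$ ($Z = \left(-1465368\right) \frac{1}{2058739} = - \frac{1465368}{2058739} \approx -0.71178$)
$2754677 + Z = 2754677 - \frac{1465368}{2058739} = \frac{5671159506935}{2058739}$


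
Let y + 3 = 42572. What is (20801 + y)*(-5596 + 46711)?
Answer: 2605457550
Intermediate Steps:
y = 42569 (y = -3 + 42572 = 42569)
(20801 + y)*(-5596 + 46711) = (20801 + 42569)*(-5596 + 46711) = 63370*41115 = 2605457550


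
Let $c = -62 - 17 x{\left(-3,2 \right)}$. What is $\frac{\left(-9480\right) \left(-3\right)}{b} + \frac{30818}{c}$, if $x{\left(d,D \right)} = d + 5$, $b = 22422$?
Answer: $- \frac{57355913}{179376} \approx -319.75$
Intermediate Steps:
$x{\left(d,D \right)} = 5 + d$
$c = -96$ ($c = -62 - 17 \left(5 - 3\right) = -62 - 34 = -96$)
$\frac{\left(-9480\right) \left(-3\right)}{b} + \frac{30818}{c} = \frac{\left(-9480\right) \left(-3\right)}{22422} + \frac{30818}{-96} = 28440 \cdot \frac{1}{22422} + 30818 \left(- \frac{1}{96}\right) = \frac{4740}{3737} - \frac{15409}{48} = - \frac{57355913}{179376}$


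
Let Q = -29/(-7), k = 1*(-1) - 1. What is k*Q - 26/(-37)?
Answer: -1964/259 ≈ -7.5830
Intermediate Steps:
k = -2 (k = -1 - 1 = -2)
Q = 29/7 (Q = -29*(-1/7) = 29/7 ≈ 4.1429)
k*Q - 26/(-37) = -2*29/7 - 26/(-37) = -58/7 - 26*(-1/37) = -58/7 + 26/37 = -1964/259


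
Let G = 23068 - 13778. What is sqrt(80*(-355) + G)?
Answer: 7*I*sqrt(390) ≈ 138.24*I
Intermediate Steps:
G = 9290
sqrt(80*(-355) + G) = sqrt(80*(-355) + 9290) = sqrt(-28400 + 9290) = sqrt(-19110) = 7*I*sqrt(390)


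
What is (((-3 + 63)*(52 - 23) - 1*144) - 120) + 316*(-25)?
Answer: -6424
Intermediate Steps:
(((-3 + 63)*(52 - 23) - 1*144) - 120) + 316*(-25) = ((60*29 - 144) - 120) - 7900 = ((1740 - 144) - 120) - 7900 = (1596 - 120) - 7900 = 1476 - 7900 = -6424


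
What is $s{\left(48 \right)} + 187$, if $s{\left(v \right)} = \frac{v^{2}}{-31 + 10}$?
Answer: $\frac{541}{7} \approx 77.286$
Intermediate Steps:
$s{\left(v \right)} = - \frac{v^{2}}{21}$ ($s{\left(v \right)} = \frac{v^{2}}{-21} = v^{2} \left(- \frac{1}{21}\right) = - \frac{v^{2}}{21}$)
$s{\left(48 \right)} + 187 = - \frac{48^{2}}{21} + 187 = \left(- \frac{1}{21}\right) 2304 + 187 = - \frac{768}{7} + 187 = \frac{541}{7}$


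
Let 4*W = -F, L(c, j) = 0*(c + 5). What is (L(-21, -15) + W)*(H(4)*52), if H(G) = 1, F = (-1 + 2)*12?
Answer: -156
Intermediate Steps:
F = 12 (F = 1*12 = 12)
L(c, j) = 0 (L(c, j) = 0*(5 + c) = 0)
W = -3 (W = (-1*12)/4 = (1/4)*(-12) = -3)
(L(-21, -15) + W)*(H(4)*52) = (0 - 3)*(1*52) = -3*52 = -156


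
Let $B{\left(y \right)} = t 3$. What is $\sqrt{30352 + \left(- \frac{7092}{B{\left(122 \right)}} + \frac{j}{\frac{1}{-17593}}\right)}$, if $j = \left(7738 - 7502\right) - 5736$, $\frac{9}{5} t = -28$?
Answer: $\frac{\sqrt{118570204865}}{35} \approx 9838.3$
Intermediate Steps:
$t = - \frac{140}{9}$ ($t = \frac{5}{9} \left(-28\right) = - \frac{140}{9} \approx -15.556$)
$B{\left(y \right)} = - \frac{140}{3}$ ($B{\left(y \right)} = \left(- \frac{140}{9}\right) 3 = - \frac{140}{3}$)
$j = -5500$ ($j = 236 - 5736 = -5500$)
$\sqrt{30352 + \left(- \frac{7092}{B{\left(122 \right)}} + \frac{j}{\frac{1}{-17593}}\right)} = \sqrt{30352 - \left(-96761500 - \frac{5319}{35}\right)} = \sqrt{30352 - \left(- \frac{5319}{35} + \frac{5500}{- \frac{1}{17593}}\right)} = \sqrt{30352 + \left(\frac{5319}{35} - -96761500\right)} = \sqrt{30352 + \left(\frac{5319}{35} + 96761500\right)} = \sqrt{30352 + \frac{3386657819}{35}} = \sqrt{\frac{3387720139}{35}} = \frac{\sqrt{118570204865}}{35}$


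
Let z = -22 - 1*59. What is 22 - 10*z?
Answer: 832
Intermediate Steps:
z = -81 (z = -22 - 59 = -81)
22 - 10*z = 22 - 10*(-81) = 22 + 810 = 832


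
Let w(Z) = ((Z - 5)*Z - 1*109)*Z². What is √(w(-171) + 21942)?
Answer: 3*√97430201 ≈ 29612.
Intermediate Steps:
w(Z) = Z²*(-109 + Z*(-5 + Z)) (w(Z) = ((-5 + Z)*Z - 109)*Z² = (Z*(-5 + Z) - 109)*Z² = (-109 + Z*(-5 + Z))*Z² = Z²*(-109 + Z*(-5 + Z)))
√(w(-171) + 21942) = √((-171)²*(-109 + (-171)² - 5*(-171)) + 21942) = √(29241*(-109 + 29241 + 855) + 21942) = √(29241*29987 + 21942) = √(876849867 + 21942) = √876871809 = 3*√97430201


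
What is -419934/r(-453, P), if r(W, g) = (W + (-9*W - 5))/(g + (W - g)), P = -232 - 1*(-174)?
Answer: 190230102/3619 ≈ 52564.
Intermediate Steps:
P = -58 (P = -232 + 174 = -58)
r(W, g) = (-5 - 8*W)/W (r(W, g) = (W + (-5 - 9*W))/W = (-5 - 8*W)/W)
-419934/r(-453, P) = -419934/(-8 - 5/(-453)) = -419934/(-8 - 5*(-1/453)) = -419934/(-8 + 5/453) = -419934/(-3619/453) = -419934*(-453/3619) = 190230102/3619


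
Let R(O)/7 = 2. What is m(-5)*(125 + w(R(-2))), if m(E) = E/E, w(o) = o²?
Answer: 321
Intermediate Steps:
R(O) = 14 (R(O) = 7*2 = 14)
m(E) = 1
m(-5)*(125 + w(R(-2))) = 1*(125 + 14²) = 1*(125 + 196) = 1*321 = 321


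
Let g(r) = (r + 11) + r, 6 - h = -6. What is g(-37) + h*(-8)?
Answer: -159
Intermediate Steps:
h = 12 (h = 6 - 1*(-6) = 6 + 6 = 12)
g(r) = 11 + 2*r (g(r) = (11 + r) + r = 11 + 2*r)
g(-37) + h*(-8) = (11 + 2*(-37)) + 12*(-8) = (11 - 74) - 96 = -63 - 96 = -159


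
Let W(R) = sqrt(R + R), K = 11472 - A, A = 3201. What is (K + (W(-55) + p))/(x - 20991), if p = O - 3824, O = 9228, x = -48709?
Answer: -547/2788 - I*sqrt(110)/69700 ≈ -0.1962 - 0.00015047*I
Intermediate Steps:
K = 8271 (K = 11472 - 1*3201 = 11472 - 3201 = 8271)
p = 5404 (p = 9228 - 3824 = 5404)
W(R) = sqrt(2)*sqrt(R) (W(R) = sqrt(2*R) = sqrt(2)*sqrt(R))
(K + (W(-55) + p))/(x - 20991) = (8271 + (sqrt(2)*sqrt(-55) + 5404))/(-48709 - 20991) = (8271 + (sqrt(2)*(I*sqrt(55)) + 5404))/(-69700) = (8271 + (I*sqrt(110) + 5404))*(-1/69700) = (8271 + (5404 + I*sqrt(110)))*(-1/69700) = (13675 + I*sqrt(110))*(-1/69700) = -547/2788 - I*sqrt(110)/69700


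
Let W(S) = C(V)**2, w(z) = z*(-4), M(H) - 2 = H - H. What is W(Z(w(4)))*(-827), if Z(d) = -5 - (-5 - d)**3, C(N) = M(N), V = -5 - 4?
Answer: -3308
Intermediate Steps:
M(H) = 2 (M(H) = 2 + (H - H) = 2 + 0 = 2)
V = -9
w(z) = -4*z
C(N) = 2
W(S) = 4 (W(S) = 2**2 = 4)
W(Z(w(4)))*(-827) = 4*(-827) = -3308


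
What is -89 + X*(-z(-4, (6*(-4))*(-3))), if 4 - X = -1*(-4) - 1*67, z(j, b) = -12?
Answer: 715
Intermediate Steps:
X = 67 (X = 4 - (-1*(-4) - 1*67) = 4 - (4 - 67) = 4 - 1*(-63) = 4 + 63 = 67)
-89 + X*(-z(-4, (6*(-4))*(-3))) = -89 + 67*(-1*(-12)) = -89 + 67*12 = -89 + 804 = 715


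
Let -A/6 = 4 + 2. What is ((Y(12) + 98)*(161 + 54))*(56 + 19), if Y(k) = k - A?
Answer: 2354250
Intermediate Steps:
A = -36 (A = -6*(4 + 2) = -6*6 = -36)
Y(k) = 36 + k (Y(k) = k - 1*(-36) = k + 36 = 36 + k)
((Y(12) + 98)*(161 + 54))*(56 + 19) = (((36 + 12) + 98)*(161 + 54))*(56 + 19) = ((48 + 98)*215)*75 = (146*215)*75 = 31390*75 = 2354250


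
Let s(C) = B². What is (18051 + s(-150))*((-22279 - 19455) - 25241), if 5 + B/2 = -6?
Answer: -1241381625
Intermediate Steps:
B = -22 (B = -10 + 2*(-6) = -10 - 12 = -22)
s(C) = 484 (s(C) = (-22)² = 484)
(18051 + s(-150))*((-22279 - 19455) - 25241) = (18051 + 484)*((-22279 - 19455) - 25241) = 18535*(-41734 - 25241) = 18535*(-66975) = -1241381625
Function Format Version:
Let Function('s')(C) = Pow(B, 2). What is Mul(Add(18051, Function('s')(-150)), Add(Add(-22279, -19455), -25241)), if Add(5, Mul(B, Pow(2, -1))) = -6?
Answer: -1241381625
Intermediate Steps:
B = -22 (B = Add(-10, Mul(2, -6)) = Add(-10, -12) = -22)
Function('s')(C) = 484 (Function('s')(C) = Pow(-22, 2) = 484)
Mul(Add(18051, Function('s')(-150)), Add(Add(-22279, -19455), -25241)) = Mul(Add(18051, 484), Add(Add(-22279, -19455), -25241)) = Mul(18535, Add(-41734, -25241)) = Mul(18535, -66975) = -1241381625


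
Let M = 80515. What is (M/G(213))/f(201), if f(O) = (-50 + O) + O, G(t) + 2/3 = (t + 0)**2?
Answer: 48309/9581792 ≈ 0.0050417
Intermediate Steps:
G(t) = -2/3 + t**2 (G(t) = -2/3 + (t + 0)**2 = -2/3 + t**2)
f(O) = -50 + 2*O
(M/G(213))/f(201) = (80515/(-2/3 + 213**2))/(-50 + 2*201) = (80515/(-2/3 + 45369))/(-50 + 402) = (80515/(136105/3))/352 = (80515*(3/136105))*(1/352) = (48309/27221)*(1/352) = 48309/9581792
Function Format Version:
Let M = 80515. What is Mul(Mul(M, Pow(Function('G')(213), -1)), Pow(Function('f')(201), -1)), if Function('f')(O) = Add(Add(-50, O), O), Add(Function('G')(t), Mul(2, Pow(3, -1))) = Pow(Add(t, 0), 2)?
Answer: Rational(48309, 9581792) ≈ 0.0050417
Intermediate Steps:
Function('G')(t) = Add(Rational(-2, 3), Pow(t, 2)) (Function('G')(t) = Add(Rational(-2, 3), Pow(Add(t, 0), 2)) = Add(Rational(-2, 3), Pow(t, 2)))
Function('f')(O) = Add(-50, Mul(2, O))
Mul(Mul(M, Pow(Function('G')(213), -1)), Pow(Function('f')(201), -1)) = Mul(Mul(80515, Pow(Add(Rational(-2, 3), Pow(213, 2)), -1)), Pow(Add(-50, Mul(2, 201)), -1)) = Mul(Mul(80515, Pow(Add(Rational(-2, 3), 45369), -1)), Pow(Add(-50, 402), -1)) = Mul(Mul(80515, Pow(Rational(136105, 3), -1)), Pow(352, -1)) = Mul(Mul(80515, Rational(3, 136105)), Rational(1, 352)) = Mul(Rational(48309, 27221), Rational(1, 352)) = Rational(48309, 9581792)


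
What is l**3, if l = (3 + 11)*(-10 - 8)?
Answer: -16003008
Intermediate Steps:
l = -252 (l = 14*(-18) = -252)
l**3 = (-252)**3 = -16003008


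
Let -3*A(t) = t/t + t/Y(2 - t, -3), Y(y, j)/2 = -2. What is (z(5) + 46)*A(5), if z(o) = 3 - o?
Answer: 11/3 ≈ 3.6667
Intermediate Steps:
Y(y, j) = -4 (Y(y, j) = 2*(-2) = -4)
A(t) = -⅓ + t/12 (A(t) = -(t/t + t/(-4))/3 = -(1 + t*(-¼))/3 = -(1 - t/4)/3 = -⅓ + t/12)
(z(5) + 46)*A(5) = ((3 - 1*5) + 46)*(-⅓ + (1/12)*5) = ((3 - 5) + 46)*(-⅓ + 5/12) = (-2 + 46)*(1/12) = 44*(1/12) = 11/3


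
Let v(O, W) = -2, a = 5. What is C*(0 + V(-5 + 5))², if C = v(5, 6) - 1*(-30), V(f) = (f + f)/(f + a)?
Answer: 0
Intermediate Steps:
V(f) = 2*f/(5 + f) (V(f) = (f + f)/(f + 5) = (2*f)/(5 + f) = 2*f/(5 + f))
C = 28 (C = -2 - 1*(-30) = -2 + 30 = 28)
C*(0 + V(-5 + 5))² = 28*(0 + 2*(-5 + 5)/(5 + (-5 + 5)))² = 28*(0 + 2*0/(5 + 0))² = 28*(0 + 2*0/5)² = 28*(0 + 2*0*(⅕))² = 28*(0 + 0)² = 28*0² = 28*0 = 0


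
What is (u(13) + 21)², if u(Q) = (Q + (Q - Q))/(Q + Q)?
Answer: 1849/4 ≈ 462.25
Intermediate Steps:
u(Q) = ½ (u(Q) = (Q + 0)/((2*Q)) = Q*(1/(2*Q)) = ½)
(u(13) + 21)² = (½ + 21)² = (43/2)² = 1849/4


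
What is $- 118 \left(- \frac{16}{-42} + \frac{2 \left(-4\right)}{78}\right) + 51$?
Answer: $\frac{4955}{273} \approx 18.15$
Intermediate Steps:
$- 118 \left(- \frac{16}{-42} + \frac{2 \left(-4\right)}{78}\right) + 51 = - 118 \left(\left(-16\right) \left(- \frac{1}{42}\right) - \frac{4}{39}\right) + 51 = - 118 \left(\frac{8}{21} - \frac{4}{39}\right) + 51 = \left(-118\right) \frac{76}{273} + 51 = - \frac{8968}{273} + 51 = \frac{4955}{273}$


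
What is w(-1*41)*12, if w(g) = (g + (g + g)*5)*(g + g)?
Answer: 443784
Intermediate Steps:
w(g) = 22*g² (w(g) = (g + (2*g)*5)*(2*g) = (g + 10*g)*(2*g) = (11*g)*(2*g) = 22*g²)
w(-1*41)*12 = (22*(-1*41)²)*12 = (22*(-41)²)*12 = (22*1681)*12 = 36982*12 = 443784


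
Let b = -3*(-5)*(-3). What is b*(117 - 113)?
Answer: -180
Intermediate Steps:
b = -45 (b = 15*(-3) = -45)
b*(117 - 113) = -45*(117 - 113) = -45*4 = -180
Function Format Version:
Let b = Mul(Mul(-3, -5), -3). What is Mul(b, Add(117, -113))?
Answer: -180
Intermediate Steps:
b = -45 (b = Mul(15, -3) = -45)
Mul(b, Add(117, -113)) = Mul(-45, Add(117, -113)) = Mul(-45, 4) = -180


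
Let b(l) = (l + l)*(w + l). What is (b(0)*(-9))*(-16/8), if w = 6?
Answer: 0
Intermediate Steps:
b(l) = 2*l*(6 + l) (b(l) = (l + l)*(6 + l) = (2*l)*(6 + l) = 2*l*(6 + l))
(b(0)*(-9))*(-16/8) = ((2*0*(6 + 0))*(-9))*(-16/8) = ((2*0*6)*(-9))*(-16*⅛) = (0*(-9))*(-2) = 0*(-2) = 0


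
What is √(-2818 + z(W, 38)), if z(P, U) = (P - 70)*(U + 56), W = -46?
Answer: I*√13722 ≈ 117.14*I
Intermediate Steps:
z(P, U) = (-70 + P)*(56 + U)
√(-2818 + z(W, 38)) = √(-2818 + (-3920 - 70*38 + 56*(-46) - 46*38)) = √(-2818 + (-3920 - 2660 - 2576 - 1748)) = √(-2818 - 10904) = √(-13722) = I*√13722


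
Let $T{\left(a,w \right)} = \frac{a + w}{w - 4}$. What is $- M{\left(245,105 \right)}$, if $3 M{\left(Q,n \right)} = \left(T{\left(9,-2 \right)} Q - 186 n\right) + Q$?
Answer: $\frac{117425}{18} \approx 6523.6$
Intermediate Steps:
$T{\left(a,w \right)} = \frac{a + w}{-4 + w}$
$M{\left(Q,n \right)} = - 62 n - \frac{Q}{18}$ ($M{\left(Q,n \right)} = \frac{\left(\frac{9 - 2}{-4 - 2} Q - 186 n\right) + Q}{3} = \frac{\left(\frac{1}{-6} \cdot 7 Q - 186 n\right) + Q}{3} = \frac{\left(\left(- \frac{1}{6}\right) 7 Q - 186 n\right) + Q}{3} = \frac{\left(- \frac{7 Q}{6} - 186 n\right) + Q}{3} = \frac{\left(- 186 n - \frac{7 Q}{6}\right) + Q}{3} = \frac{- 186 n - \frac{Q}{6}}{3} = - 62 n - \frac{Q}{18}$)
$- M{\left(245,105 \right)} = - (\left(-62\right) 105 - \frac{245}{18}) = - (-6510 - \frac{245}{18}) = \left(-1\right) \left(- \frac{117425}{18}\right) = \frac{117425}{18}$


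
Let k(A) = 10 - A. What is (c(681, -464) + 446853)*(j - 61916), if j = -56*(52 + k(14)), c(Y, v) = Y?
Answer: -28912486536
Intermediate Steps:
j = -2688 (j = -56*(52 + (10 - 1*14)) = -56*(52 + (10 - 14)) = -56*(52 - 4) = -56*48 = -2688)
(c(681, -464) + 446853)*(j - 61916) = (681 + 446853)*(-2688 - 61916) = 447534*(-64604) = -28912486536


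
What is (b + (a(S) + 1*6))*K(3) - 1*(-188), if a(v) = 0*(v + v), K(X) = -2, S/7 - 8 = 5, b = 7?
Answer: 162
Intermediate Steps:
S = 91 (S = 56 + 7*5 = 56 + 35 = 91)
a(v) = 0 (a(v) = 0*(2*v) = 0)
(b + (a(S) + 1*6))*K(3) - 1*(-188) = (7 + (0 + 1*6))*(-2) - 1*(-188) = (7 + (0 + 6))*(-2) + 188 = (7 + 6)*(-2) + 188 = 13*(-2) + 188 = -26 + 188 = 162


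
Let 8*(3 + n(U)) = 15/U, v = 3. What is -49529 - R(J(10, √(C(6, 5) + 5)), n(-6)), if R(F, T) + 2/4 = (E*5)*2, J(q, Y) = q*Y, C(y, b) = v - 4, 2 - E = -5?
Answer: -99197/2 ≈ -49599.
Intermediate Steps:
E = 7 (E = 2 - 1*(-5) = 2 + 5 = 7)
C(y, b) = -1 (C(y, b) = 3 - 4 = -1)
n(U) = -3 + 15/(8*U) (n(U) = -3 + (15/U)/8 = -3 + 15/(8*U))
J(q, Y) = Y*q
R(F, T) = 139/2 (R(F, T) = -½ + (7*5)*2 = -½ + 35*2 = -½ + 70 = 139/2)
-49529 - R(J(10, √(C(6, 5) + 5)), n(-6)) = -49529 - 1*139/2 = -49529 - 139/2 = -99197/2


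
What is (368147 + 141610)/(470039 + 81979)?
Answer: 169919/184006 ≈ 0.92344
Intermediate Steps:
(368147 + 141610)/(470039 + 81979) = 509757/552018 = 509757*(1/552018) = 169919/184006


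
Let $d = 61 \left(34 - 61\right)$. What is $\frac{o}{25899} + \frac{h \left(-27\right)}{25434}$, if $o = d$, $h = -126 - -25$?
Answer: $\frac{354775}{8132286} \approx 0.043625$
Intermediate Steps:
$h = -101$ ($h = -126 + 25 = -101$)
$d = -1647$ ($d = 61 \left(34 - 61\right) = 61 \left(-27\right) = -1647$)
$o = -1647$
$\frac{o}{25899} + \frac{h \left(-27\right)}{25434} = - \frac{1647}{25899} + \frac{\left(-101\right) \left(-27\right)}{25434} = \left(-1647\right) \frac{1}{25899} + 2727 \cdot \frac{1}{25434} = - \frac{549}{8633} + \frac{101}{942} = \frac{354775}{8132286}$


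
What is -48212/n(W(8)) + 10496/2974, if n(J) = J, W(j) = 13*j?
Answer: -17786363/38662 ≈ -460.05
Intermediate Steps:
-48212/n(W(8)) + 10496/2974 = -48212/(13*8) + 10496/2974 = -48212/104 + 10496*(1/2974) = -48212*1/104 + 5248/1487 = -12053/26 + 5248/1487 = -17786363/38662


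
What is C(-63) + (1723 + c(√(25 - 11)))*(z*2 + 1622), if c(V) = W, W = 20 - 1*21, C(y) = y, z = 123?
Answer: 3216633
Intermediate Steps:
W = -1 (W = 20 - 21 = -1)
c(V) = -1
C(-63) + (1723 + c(√(25 - 11)))*(z*2 + 1622) = -63 + (1723 - 1)*(123*2 + 1622) = -63 + 1722*(246 + 1622) = -63 + 1722*1868 = -63 + 3216696 = 3216633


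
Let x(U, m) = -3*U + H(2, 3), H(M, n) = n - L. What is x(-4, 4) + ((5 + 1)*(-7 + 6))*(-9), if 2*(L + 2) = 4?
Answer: 69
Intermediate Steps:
L = 0 (L = -2 + (½)*4 = -2 + 2 = 0)
H(M, n) = n (H(M, n) = n - 1*0 = n + 0 = n)
x(U, m) = 3 - 3*U (x(U, m) = -3*U + 3 = 3 - 3*U)
x(-4, 4) + ((5 + 1)*(-7 + 6))*(-9) = (3 - 3*(-4)) + ((5 + 1)*(-7 + 6))*(-9) = (3 + 12) + (6*(-1))*(-9) = 15 - 6*(-9) = 15 + 54 = 69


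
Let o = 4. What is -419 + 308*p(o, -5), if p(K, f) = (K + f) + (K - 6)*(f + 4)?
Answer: -111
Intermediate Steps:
p(K, f) = K + f + (-6 + K)*(4 + f) (p(K, f) = (K + f) + (-6 + K)*(4 + f) = K + f + (-6 + K)*(4 + f))
-419 + 308*p(o, -5) = -419 + 308*(-24 - 5*(-5) + 5*4 + 4*(-5)) = -419 + 308*(-24 + 25 + 20 - 20) = -419 + 308*1 = -419 + 308 = -111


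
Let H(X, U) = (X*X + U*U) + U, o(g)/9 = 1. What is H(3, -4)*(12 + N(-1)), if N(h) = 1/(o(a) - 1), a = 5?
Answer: 2037/8 ≈ 254.63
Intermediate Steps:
o(g) = 9 (o(g) = 9*1 = 9)
H(X, U) = U + U² + X² (H(X, U) = (X² + U²) + U = (U² + X²) + U = U + U² + X²)
N(h) = ⅛ (N(h) = 1/(9 - 1) = 1/8 = ⅛)
H(3, -4)*(12 + N(-1)) = (-4 + (-4)² + 3²)*(12 + ⅛) = (-4 + 16 + 9)*(97/8) = 21*(97/8) = 2037/8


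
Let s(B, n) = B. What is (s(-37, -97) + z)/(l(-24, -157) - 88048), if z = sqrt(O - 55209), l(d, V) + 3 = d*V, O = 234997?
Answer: 37/84283 - 2*sqrt(44947)/84283 ≈ -0.0045918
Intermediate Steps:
l(d, V) = -3 + V*d (l(d, V) = -3 + d*V = -3 + V*d)
z = 2*sqrt(44947) (z = sqrt(234997 - 55209) = sqrt(179788) = 2*sqrt(44947) ≈ 424.01)
(s(-37, -97) + z)/(l(-24, -157) - 88048) = (-37 + 2*sqrt(44947))/((-3 - 157*(-24)) - 88048) = (-37 + 2*sqrt(44947))/((-3 + 3768) - 88048) = (-37 + 2*sqrt(44947))/(3765 - 88048) = (-37 + 2*sqrt(44947))/(-84283) = (-37 + 2*sqrt(44947))*(-1/84283) = 37/84283 - 2*sqrt(44947)/84283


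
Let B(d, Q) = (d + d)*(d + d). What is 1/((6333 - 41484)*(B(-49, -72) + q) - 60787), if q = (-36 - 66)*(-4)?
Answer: -1/351992599 ≈ -2.8410e-9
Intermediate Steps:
B(d, Q) = 4*d² (B(d, Q) = (2*d)*(2*d) = 4*d²)
q = 408 (q = -102*(-4) = 408)
1/((6333 - 41484)*(B(-49, -72) + q) - 60787) = 1/((6333 - 41484)*(4*(-49)² + 408) - 60787) = 1/(-35151*(4*2401 + 408) - 60787) = 1/(-35151*(9604 + 408) - 60787) = 1/(-35151*10012 - 60787) = 1/(-351931812 - 60787) = 1/(-351992599) = -1/351992599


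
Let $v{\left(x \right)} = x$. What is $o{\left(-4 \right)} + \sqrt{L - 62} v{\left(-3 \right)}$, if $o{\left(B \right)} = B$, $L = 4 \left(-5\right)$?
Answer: $-4 - 3 i \sqrt{82} \approx -4.0 - 27.166 i$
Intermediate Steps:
$L = -20$
$o{\left(-4 \right)} + \sqrt{L - 62} v{\left(-3 \right)} = -4 + \sqrt{-20 - 62} \left(-3\right) = -4 + \sqrt{-82} \left(-3\right) = -4 + i \sqrt{82} \left(-3\right) = -4 - 3 i \sqrt{82}$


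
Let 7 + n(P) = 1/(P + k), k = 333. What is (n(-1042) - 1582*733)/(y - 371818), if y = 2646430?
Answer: -137027603/268783318 ≈ -0.50981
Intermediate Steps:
n(P) = -7 + 1/(333 + P) (n(P) = -7 + 1/(P + 333) = -7 + 1/(333 + P))
(n(-1042) - 1582*733)/(y - 371818) = ((-2330 - 7*(-1042))/(333 - 1042) - 1582*733)/(2646430 - 371818) = ((-2330 + 7294)/(-709) - 1159606)/2274612 = (-1/709*4964 - 1159606)*(1/2274612) = (-4964/709 - 1159606)*(1/2274612) = -822165618/709*1/2274612 = -137027603/268783318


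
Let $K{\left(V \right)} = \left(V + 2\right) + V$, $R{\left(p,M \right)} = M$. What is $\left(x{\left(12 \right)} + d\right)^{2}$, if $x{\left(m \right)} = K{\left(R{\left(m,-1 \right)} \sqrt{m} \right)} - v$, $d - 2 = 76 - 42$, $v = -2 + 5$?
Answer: $1273 - 280 \sqrt{3} \approx 788.03$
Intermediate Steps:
$K{\left(V \right)} = 2 + 2 V$ ($K{\left(V \right)} = \left(2 + V\right) + V = 2 + 2 V$)
$v = 3$
$d = 36$ ($d = 2 + \left(76 - 42\right) = 2 + 34 = 36$)
$x{\left(m \right)} = -1 - 2 \sqrt{m}$ ($x{\left(m \right)} = \left(2 + 2 \left(- \sqrt{m}\right)\right) - 3 = \left(2 - 2 \sqrt{m}\right) - 3 = -1 - 2 \sqrt{m}$)
$\left(x{\left(12 \right)} + d\right)^{2} = \left(\left(-1 - 2 \sqrt{12}\right) + 36\right)^{2} = \left(\left(-1 - 2 \cdot 2 \sqrt{3}\right) + 36\right)^{2} = \left(\left(-1 - 4 \sqrt{3}\right) + 36\right)^{2} = \left(35 - 4 \sqrt{3}\right)^{2}$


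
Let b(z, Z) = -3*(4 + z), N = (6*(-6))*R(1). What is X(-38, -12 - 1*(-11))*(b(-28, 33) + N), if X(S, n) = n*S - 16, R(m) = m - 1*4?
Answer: 3960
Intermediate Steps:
R(m) = -4 + m (R(m) = m - 4 = -4 + m)
X(S, n) = -16 + S*n (X(S, n) = S*n - 16 = -16 + S*n)
N = 108 (N = (6*(-6))*(-4 + 1) = -36*(-3) = 108)
b(z, Z) = -12 - 3*z
X(-38, -12 - 1*(-11))*(b(-28, 33) + N) = (-16 - 38*(-12 - 1*(-11)))*((-12 - 3*(-28)) + 108) = (-16 - 38*(-12 + 11))*((-12 + 84) + 108) = (-16 - 38*(-1))*(72 + 108) = (-16 + 38)*180 = 22*180 = 3960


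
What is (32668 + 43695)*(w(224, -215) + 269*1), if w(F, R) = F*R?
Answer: -3657100433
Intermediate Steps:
(32668 + 43695)*(w(224, -215) + 269*1) = (32668 + 43695)*(224*(-215) + 269*1) = 76363*(-48160 + 269) = 76363*(-47891) = -3657100433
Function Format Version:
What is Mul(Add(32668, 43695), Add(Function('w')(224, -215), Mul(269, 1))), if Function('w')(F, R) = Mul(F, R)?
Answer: -3657100433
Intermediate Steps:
Mul(Add(32668, 43695), Add(Function('w')(224, -215), Mul(269, 1))) = Mul(Add(32668, 43695), Add(Mul(224, -215), Mul(269, 1))) = Mul(76363, Add(-48160, 269)) = Mul(76363, -47891) = -3657100433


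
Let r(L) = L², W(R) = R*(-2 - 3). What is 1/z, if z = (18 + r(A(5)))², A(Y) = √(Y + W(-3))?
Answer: 1/1444 ≈ 0.00069252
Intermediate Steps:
W(R) = -5*R (W(R) = R*(-5) = -5*R)
A(Y) = √(15 + Y) (A(Y) = √(Y - 5*(-3)) = √(Y + 15) = √(15 + Y))
z = 1444 (z = (18 + (√(15 + 5))²)² = (18 + (√20)²)² = (18 + (2*√5)²)² = (18 + 20)² = 38² = 1444)
1/z = 1/1444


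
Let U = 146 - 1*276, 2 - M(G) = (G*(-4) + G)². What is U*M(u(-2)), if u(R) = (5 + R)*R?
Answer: 41860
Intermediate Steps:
u(R) = R*(5 + R)
M(G) = 2 - 9*G² (M(G) = 2 - (G*(-4) + G)² = 2 - (-4*G + G)² = 2 - (-3*G)² = 2 - 9*G²)
U = -130 (U = 146 - 276 = -130)
U*M(u(-2)) = -130*(2 - 9*4*(5 - 2)²) = -130*(2 - 9*(-2*3)²) = -130*(2 - 9*(-6)²) = -130*(2 - 9*36) = -130*(2 - 324) = -130*(-322) = 41860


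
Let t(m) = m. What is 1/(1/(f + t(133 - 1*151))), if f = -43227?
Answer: -43245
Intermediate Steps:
1/(1/(f + t(133 - 1*151))) = 1/(1/(-43227 + (133 - 1*151))) = 1/(1/(-43227 + (133 - 151))) = 1/(1/(-43227 - 18)) = 1/(1/(-43245)) = 1/(-1/43245) = -43245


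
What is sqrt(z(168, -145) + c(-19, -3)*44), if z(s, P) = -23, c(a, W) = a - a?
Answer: I*sqrt(23) ≈ 4.7958*I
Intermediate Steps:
c(a, W) = 0
sqrt(z(168, -145) + c(-19, -3)*44) = sqrt(-23 + 0*44) = sqrt(-23 + 0) = sqrt(-23) = I*sqrt(23)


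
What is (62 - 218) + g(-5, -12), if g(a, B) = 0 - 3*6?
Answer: -174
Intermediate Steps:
g(a, B) = -18 (g(a, B) = 0 - 18 = -18)
(62 - 218) + g(-5, -12) = (62 - 218) - 18 = -156 - 18 = -174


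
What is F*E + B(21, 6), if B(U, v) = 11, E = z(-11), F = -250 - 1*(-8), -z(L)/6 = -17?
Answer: -24673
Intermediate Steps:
z(L) = 102 (z(L) = -6*(-17) = 102)
F = -242 (F = -250 + 8 = -242)
E = 102
F*E + B(21, 6) = -242*102 + 11 = -24684 + 11 = -24673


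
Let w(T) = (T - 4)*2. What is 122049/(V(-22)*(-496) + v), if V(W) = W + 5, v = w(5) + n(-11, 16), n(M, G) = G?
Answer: 122049/8450 ≈ 14.444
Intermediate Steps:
w(T) = -8 + 2*T (w(T) = (-4 + T)*2 = -8 + 2*T)
v = 18 (v = (-8 + 2*5) + 16 = (-8 + 10) + 16 = 2 + 16 = 18)
V(W) = 5 + W
122049/(V(-22)*(-496) + v) = 122049/((5 - 22)*(-496) + 18) = 122049/(-17*(-496) + 18) = 122049/(8432 + 18) = 122049/8450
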